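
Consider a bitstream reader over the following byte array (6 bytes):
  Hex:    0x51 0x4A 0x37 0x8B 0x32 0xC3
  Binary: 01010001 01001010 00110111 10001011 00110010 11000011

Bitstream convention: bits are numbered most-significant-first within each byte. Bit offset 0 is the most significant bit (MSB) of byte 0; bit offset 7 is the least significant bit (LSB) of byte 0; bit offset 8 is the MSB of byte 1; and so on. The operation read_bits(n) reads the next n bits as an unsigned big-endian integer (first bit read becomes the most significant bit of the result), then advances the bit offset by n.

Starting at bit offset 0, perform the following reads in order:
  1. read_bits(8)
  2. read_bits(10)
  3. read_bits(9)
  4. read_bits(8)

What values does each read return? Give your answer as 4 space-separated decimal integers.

Answer: 81 296 444 89

Derivation:
Read 1: bits[0:8] width=8 -> value=81 (bin 01010001); offset now 8 = byte 1 bit 0; 40 bits remain
Read 2: bits[8:18] width=10 -> value=296 (bin 0100101000); offset now 18 = byte 2 bit 2; 30 bits remain
Read 3: bits[18:27] width=9 -> value=444 (bin 110111100); offset now 27 = byte 3 bit 3; 21 bits remain
Read 4: bits[27:35] width=8 -> value=89 (bin 01011001); offset now 35 = byte 4 bit 3; 13 bits remain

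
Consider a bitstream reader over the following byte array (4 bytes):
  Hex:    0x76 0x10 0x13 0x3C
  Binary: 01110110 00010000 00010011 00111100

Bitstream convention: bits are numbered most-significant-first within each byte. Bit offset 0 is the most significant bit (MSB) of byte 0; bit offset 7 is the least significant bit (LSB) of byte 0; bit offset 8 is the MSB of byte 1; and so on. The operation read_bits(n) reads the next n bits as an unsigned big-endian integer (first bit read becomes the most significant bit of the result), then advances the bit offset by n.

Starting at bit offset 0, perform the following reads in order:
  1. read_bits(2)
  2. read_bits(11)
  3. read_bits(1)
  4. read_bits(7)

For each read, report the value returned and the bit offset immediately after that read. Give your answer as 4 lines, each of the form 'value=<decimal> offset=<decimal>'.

Answer: value=1 offset=2
value=1730 offset=13
value=0 offset=14
value=2 offset=21

Derivation:
Read 1: bits[0:2] width=2 -> value=1 (bin 01); offset now 2 = byte 0 bit 2; 30 bits remain
Read 2: bits[2:13] width=11 -> value=1730 (bin 11011000010); offset now 13 = byte 1 bit 5; 19 bits remain
Read 3: bits[13:14] width=1 -> value=0 (bin 0); offset now 14 = byte 1 bit 6; 18 bits remain
Read 4: bits[14:21] width=7 -> value=2 (bin 0000010); offset now 21 = byte 2 bit 5; 11 bits remain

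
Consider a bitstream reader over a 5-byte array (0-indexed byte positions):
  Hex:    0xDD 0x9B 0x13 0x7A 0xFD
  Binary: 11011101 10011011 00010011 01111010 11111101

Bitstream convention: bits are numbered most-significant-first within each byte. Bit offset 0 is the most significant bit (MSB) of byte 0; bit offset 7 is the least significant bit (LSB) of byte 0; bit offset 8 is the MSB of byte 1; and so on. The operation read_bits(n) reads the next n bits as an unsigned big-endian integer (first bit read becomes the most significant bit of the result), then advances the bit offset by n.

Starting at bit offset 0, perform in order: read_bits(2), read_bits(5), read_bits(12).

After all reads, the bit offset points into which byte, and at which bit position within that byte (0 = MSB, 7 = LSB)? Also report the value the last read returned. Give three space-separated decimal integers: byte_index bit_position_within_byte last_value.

Read 1: bits[0:2] width=2 -> value=3 (bin 11); offset now 2 = byte 0 bit 2; 38 bits remain
Read 2: bits[2:7] width=5 -> value=14 (bin 01110); offset now 7 = byte 0 bit 7; 33 bits remain
Read 3: bits[7:19] width=12 -> value=3288 (bin 110011011000); offset now 19 = byte 2 bit 3; 21 bits remain

Answer: 2 3 3288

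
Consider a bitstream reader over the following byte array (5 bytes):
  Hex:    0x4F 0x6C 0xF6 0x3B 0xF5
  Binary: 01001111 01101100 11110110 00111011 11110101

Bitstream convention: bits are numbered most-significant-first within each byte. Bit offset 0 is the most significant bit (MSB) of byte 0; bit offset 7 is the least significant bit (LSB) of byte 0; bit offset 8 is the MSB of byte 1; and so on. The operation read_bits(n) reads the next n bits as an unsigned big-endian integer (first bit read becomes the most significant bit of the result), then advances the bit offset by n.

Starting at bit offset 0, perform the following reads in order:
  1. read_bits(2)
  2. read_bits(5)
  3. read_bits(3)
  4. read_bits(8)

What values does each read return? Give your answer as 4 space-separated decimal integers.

Read 1: bits[0:2] width=2 -> value=1 (bin 01); offset now 2 = byte 0 bit 2; 38 bits remain
Read 2: bits[2:7] width=5 -> value=7 (bin 00111); offset now 7 = byte 0 bit 7; 33 bits remain
Read 3: bits[7:10] width=3 -> value=5 (bin 101); offset now 10 = byte 1 bit 2; 30 bits remain
Read 4: bits[10:18] width=8 -> value=179 (bin 10110011); offset now 18 = byte 2 bit 2; 22 bits remain

Answer: 1 7 5 179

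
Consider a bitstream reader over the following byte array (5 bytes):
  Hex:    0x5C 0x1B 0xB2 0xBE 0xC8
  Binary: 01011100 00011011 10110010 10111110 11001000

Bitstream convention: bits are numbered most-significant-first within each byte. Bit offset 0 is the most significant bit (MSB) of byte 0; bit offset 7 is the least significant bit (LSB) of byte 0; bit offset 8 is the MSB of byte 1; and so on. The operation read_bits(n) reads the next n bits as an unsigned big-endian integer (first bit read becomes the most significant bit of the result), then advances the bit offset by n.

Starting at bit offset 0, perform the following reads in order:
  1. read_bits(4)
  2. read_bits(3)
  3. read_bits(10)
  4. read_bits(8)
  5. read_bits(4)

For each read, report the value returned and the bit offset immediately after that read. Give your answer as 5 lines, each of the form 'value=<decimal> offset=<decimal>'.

Read 1: bits[0:4] width=4 -> value=5 (bin 0101); offset now 4 = byte 0 bit 4; 36 bits remain
Read 2: bits[4:7] width=3 -> value=6 (bin 110); offset now 7 = byte 0 bit 7; 33 bits remain
Read 3: bits[7:17] width=10 -> value=55 (bin 0000110111); offset now 17 = byte 2 bit 1; 23 bits remain
Read 4: bits[17:25] width=8 -> value=101 (bin 01100101); offset now 25 = byte 3 bit 1; 15 bits remain
Read 5: bits[25:29] width=4 -> value=7 (bin 0111); offset now 29 = byte 3 bit 5; 11 bits remain

Answer: value=5 offset=4
value=6 offset=7
value=55 offset=17
value=101 offset=25
value=7 offset=29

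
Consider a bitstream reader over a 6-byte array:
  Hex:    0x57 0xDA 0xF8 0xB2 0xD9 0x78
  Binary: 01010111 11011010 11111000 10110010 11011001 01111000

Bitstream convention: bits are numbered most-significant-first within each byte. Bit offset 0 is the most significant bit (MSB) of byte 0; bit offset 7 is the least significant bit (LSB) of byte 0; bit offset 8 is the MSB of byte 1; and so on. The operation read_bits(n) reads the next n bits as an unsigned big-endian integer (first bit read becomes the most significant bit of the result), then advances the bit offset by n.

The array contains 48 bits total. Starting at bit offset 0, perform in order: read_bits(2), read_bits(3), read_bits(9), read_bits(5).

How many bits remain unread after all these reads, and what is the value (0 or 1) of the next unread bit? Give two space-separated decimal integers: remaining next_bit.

Answer: 29 1

Derivation:
Read 1: bits[0:2] width=2 -> value=1 (bin 01); offset now 2 = byte 0 bit 2; 46 bits remain
Read 2: bits[2:5] width=3 -> value=2 (bin 010); offset now 5 = byte 0 bit 5; 43 bits remain
Read 3: bits[5:14] width=9 -> value=502 (bin 111110110); offset now 14 = byte 1 bit 6; 34 bits remain
Read 4: bits[14:19] width=5 -> value=23 (bin 10111); offset now 19 = byte 2 bit 3; 29 bits remain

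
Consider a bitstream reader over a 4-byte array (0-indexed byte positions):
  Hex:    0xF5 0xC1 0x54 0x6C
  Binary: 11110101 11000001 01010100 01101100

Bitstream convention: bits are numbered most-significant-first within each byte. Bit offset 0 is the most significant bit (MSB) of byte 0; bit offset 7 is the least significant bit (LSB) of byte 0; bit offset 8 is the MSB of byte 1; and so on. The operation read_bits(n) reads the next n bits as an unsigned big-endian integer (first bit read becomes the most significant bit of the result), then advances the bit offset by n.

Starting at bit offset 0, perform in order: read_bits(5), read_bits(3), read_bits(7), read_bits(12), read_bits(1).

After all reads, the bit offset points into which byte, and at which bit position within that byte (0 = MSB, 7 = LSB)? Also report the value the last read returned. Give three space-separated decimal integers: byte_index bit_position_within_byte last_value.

Answer: 3 4 0

Derivation:
Read 1: bits[0:5] width=5 -> value=30 (bin 11110); offset now 5 = byte 0 bit 5; 27 bits remain
Read 2: bits[5:8] width=3 -> value=5 (bin 101); offset now 8 = byte 1 bit 0; 24 bits remain
Read 3: bits[8:15] width=7 -> value=96 (bin 1100000); offset now 15 = byte 1 bit 7; 17 bits remain
Read 4: bits[15:27] width=12 -> value=2723 (bin 101010100011); offset now 27 = byte 3 bit 3; 5 bits remain
Read 5: bits[27:28] width=1 -> value=0 (bin 0); offset now 28 = byte 3 bit 4; 4 bits remain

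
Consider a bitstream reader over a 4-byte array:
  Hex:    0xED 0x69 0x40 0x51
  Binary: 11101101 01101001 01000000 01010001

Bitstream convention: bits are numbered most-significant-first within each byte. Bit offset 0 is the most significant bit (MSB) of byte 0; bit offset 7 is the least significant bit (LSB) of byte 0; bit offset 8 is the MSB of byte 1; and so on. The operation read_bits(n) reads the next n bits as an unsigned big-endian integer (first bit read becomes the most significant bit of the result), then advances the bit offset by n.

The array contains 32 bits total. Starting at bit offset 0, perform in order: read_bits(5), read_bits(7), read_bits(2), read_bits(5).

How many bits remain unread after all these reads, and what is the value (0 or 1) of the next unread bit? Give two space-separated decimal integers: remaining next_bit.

Read 1: bits[0:5] width=5 -> value=29 (bin 11101); offset now 5 = byte 0 bit 5; 27 bits remain
Read 2: bits[5:12] width=7 -> value=86 (bin 1010110); offset now 12 = byte 1 bit 4; 20 bits remain
Read 3: bits[12:14] width=2 -> value=2 (bin 10); offset now 14 = byte 1 bit 6; 18 bits remain
Read 4: bits[14:19] width=5 -> value=10 (bin 01010); offset now 19 = byte 2 bit 3; 13 bits remain

Answer: 13 0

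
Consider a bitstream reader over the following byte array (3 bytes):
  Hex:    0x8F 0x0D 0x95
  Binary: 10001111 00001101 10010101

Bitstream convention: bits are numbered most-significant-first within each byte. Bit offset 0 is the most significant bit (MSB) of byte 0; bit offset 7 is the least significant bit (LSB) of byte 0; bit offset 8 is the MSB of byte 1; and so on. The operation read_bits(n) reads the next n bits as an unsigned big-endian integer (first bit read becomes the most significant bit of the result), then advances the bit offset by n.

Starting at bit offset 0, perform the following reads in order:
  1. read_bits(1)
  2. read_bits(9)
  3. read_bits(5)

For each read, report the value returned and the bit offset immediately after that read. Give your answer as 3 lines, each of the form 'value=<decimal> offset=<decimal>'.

Answer: value=1 offset=1
value=60 offset=10
value=6 offset=15

Derivation:
Read 1: bits[0:1] width=1 -> value=1 (bin 1); offset now 1 = byte 0 bit 1; 23 bits remain
Read 2: bits[1:10] width=9 -> value=60 (bin 000111100); offset now 10 = byte 1 bit 2; 14 bits remain
Read 3: bits[10:15] width=5 -> value=6 (bin 00110); offset now 15 = byte 1 bit 7; 9 bits remain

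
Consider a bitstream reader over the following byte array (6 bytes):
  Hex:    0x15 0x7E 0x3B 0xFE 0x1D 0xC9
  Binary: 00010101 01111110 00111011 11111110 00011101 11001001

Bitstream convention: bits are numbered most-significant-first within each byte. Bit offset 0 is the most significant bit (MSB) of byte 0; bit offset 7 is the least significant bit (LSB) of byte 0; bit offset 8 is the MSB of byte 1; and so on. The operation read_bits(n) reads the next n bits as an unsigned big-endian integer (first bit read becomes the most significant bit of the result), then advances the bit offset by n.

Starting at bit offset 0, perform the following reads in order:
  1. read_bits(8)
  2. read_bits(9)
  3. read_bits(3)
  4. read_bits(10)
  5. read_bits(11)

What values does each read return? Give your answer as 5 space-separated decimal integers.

Answer: 21 252 3 767 1083

Derivation:
Read 1: bits[0:8] width=8 -> value=21 (bin 00010101); offset now 8 = byte 1 bit 0; 40 bits remain
Read 2: bits[8:17] width=9 -> value=252 (bin 011111100); offset now 17 = byte 2 bit 1; 31 bits remain
Read 3: bits[17:20] width=3 -> value=3 (bin 011); offset now 20 = byte 2 bit 4; 28 bits remain
Read 4: bits[20:30] width=10 -> value=767 (bin 1011111111); offset now 30 = byte 3 bit 6; 18 bits remain
Read 5: bits[30:41] width=11 -> value=1083 (bin 10000111011); offset now 41 = byte 5 bit 1; 7 bits remain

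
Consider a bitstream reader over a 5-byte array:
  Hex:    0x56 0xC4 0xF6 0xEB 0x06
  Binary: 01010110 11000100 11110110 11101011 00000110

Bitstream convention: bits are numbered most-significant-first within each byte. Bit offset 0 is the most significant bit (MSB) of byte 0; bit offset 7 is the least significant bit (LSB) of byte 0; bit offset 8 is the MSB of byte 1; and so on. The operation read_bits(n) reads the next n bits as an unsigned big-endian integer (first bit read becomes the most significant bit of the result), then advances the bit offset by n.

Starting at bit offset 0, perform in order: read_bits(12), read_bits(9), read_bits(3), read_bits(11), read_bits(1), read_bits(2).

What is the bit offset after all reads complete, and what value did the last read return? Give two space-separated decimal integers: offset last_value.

Read 1: bits[0:12] width=12 -> value=1388 (bin 010101101100); offset now 12 = byte 1 bit 4; 28 bits remain
Read 2: bits[12:21] width=9 -> value=158 (bin 010011110); offset now 21 = byte 2 bit 5; 19 bits remain
Read 3: bits[21:24] width=3 -> value=6 (bin 110); offset now 24 = byte 3 bit 0; 16 bits remain
Read 4: bits[24:35] width=11 -> value=1880 (bin 11101011000); offset now 35 = byte 4 bit 3; 5 bits remain
Read 5: bits[35:36] width=1 -> value=0 (bin 0); offset now 36 = byte 4 bit 4; 4 bits remain
Read 6: bits[36:38] width=2 -> value=1 (bin 01); offset now 38 = byte 4 bit 6; 2 bits remain

Answer: 38 1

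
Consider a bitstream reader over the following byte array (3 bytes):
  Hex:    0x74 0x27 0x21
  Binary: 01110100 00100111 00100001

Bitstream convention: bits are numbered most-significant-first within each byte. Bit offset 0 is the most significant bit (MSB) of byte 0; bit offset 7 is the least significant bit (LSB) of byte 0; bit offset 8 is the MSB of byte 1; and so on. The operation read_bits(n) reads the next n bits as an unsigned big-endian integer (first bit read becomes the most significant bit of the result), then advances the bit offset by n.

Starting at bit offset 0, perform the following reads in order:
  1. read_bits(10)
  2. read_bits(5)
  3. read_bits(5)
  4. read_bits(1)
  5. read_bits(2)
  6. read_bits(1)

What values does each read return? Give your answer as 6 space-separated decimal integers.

Read 1: bits[0:10] width=10 -> value=464 (bin 0111010000); offset now 10 = byte 1 bit 2; 14 bits remain
Read 2: bits[10:15] width=5 -> value=19 (bin 10011); offset now 15 = byte 1 bit 7; 9 bits remain
Read 3: bits[15:20] width=5 -> value=18 (bin 10010); offset now 20 = byte 2 bit 4; 4 bits remain
Read 4: bits[20:21] width=1 -> value=0 (bin 0); offset now 21 = byte 2 bit 5; 3 bits remain
Read 5: bits[21:23] width=2 -> value=0 (bin 00); offset now 23 = byte 2 bit 7; 1 bits remain
Read 6: bits[23:24] width=1 -> value=1 (bin 1); offset now 24 = byte 3 bit 0; 0 bits remain

Answer: 464 19 18 0 0 1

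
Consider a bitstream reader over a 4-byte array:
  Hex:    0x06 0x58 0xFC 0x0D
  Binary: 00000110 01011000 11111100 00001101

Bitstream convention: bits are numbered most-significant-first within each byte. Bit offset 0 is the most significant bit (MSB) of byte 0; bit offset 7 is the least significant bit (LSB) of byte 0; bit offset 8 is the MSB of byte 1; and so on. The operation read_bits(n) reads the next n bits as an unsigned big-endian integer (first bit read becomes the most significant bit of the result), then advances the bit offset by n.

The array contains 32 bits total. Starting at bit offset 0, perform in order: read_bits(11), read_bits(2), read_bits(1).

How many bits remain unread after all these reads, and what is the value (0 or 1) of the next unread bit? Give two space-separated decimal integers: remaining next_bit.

Read 1: bits[0:11] width=11 -> value=50 (bin 00000110010); offset now 11 = byte 1 bit 3; 21 bits remain
Read 2: bits[11:13] width=2 -> value=3 (bin 11); offset now 13 = byte 1 bit 5; 19 bits remain
Read 3: bits[13:14] width=1 -> value=0 (bin 0); offset now 14 = byte 1 bit 6; 18 bits remain

Answer: 18 0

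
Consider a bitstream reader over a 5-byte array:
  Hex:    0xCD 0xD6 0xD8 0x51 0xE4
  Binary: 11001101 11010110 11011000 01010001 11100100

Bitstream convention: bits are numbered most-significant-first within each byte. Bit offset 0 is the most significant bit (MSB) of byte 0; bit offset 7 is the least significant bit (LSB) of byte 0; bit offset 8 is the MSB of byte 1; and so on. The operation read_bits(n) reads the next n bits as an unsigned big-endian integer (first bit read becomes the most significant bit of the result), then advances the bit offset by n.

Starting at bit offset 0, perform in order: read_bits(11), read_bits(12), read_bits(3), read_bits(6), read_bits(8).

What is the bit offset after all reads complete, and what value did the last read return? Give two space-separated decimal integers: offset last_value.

Answer: 40 228

Derivation:
Read 1: bits[0:11] width=11 -> value=1646 (bin 11001101110); offset now 11 = byte 1 bit 3; 29 bits remain
Read 2: bits[11:23] width=12 -> value=2924 (bin 101101101100); offset now 23 = byte 2 bit 7; 17 bits remain
Read 3: bits[23:26] width=3 -> value=1 (bin 001); offset now 26 = byte 3 bit 2; 14 bits remain
Read 4: bits[26:32] width=6 -> value=17 (bin 010001); offset now 32 = byte 4 bit 0; 8 bits remain
Read 5: bits[32:40] width=8 -> value=228 (bin 11100100); offset now 40 = byte 5 bit 0; 0 bits remain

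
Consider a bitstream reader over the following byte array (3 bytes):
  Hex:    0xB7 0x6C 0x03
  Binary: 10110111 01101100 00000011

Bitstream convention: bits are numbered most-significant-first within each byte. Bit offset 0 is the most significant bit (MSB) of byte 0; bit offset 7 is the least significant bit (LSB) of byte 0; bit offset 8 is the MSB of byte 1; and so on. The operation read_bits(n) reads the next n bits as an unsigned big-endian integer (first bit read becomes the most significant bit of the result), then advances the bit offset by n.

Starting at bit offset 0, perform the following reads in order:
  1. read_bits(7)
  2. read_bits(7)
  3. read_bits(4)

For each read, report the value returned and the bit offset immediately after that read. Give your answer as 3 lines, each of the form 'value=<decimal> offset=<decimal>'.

Read 1: bits[0:7] width=7 -> value=91 (bin 1011011); offset now 7 = byte 0 bit 7; 17 bits remain
Read 2: bits[7:14] width=7 -> value=91 (bin 1011011); offset now 14 = byte 1 bit 6; 10 bits remain
Read 3: bits[14:18] width=4 -> value=0 (bin 0000); offset now 18 = byte 2 bit 2; 6 bits remain

Answer: value=91 offset=7
value=91 offset=14
value=0 offset=18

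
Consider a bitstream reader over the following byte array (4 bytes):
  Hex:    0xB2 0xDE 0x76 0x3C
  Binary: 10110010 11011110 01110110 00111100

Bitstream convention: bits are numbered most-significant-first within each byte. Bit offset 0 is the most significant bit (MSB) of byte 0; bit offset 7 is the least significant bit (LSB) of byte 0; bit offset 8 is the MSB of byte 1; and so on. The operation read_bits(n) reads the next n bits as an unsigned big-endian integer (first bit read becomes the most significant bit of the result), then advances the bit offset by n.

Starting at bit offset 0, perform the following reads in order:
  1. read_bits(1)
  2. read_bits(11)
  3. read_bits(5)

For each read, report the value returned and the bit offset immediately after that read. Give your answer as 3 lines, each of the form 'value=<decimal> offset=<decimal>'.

Read 1: bits[0:1] width=1 -> value=1 (bin 1); offset now 1 = byte 0 bit 1; 31 bits remain
Read 2: bits[1:12] width=11 -> value=813 (bin 01100101101); offset now 12 = byte 1 bit 4; 20 bits remain
Read 3: bits[12:17] width=5 -> value=28 (bin 11100); offset now 17 = byte 2 bit 1; 15 bits remain

Answer: value=1 offset=1
value=813 offset=12
value=28 offset=17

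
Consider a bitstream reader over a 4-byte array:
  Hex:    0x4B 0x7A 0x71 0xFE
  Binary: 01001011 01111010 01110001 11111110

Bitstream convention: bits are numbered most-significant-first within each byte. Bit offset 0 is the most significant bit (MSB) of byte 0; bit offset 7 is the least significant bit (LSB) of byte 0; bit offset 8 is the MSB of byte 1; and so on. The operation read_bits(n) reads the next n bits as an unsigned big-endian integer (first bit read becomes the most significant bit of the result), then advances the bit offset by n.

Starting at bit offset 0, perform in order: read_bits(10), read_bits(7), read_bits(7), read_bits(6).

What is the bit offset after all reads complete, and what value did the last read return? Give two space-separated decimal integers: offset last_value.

Answer: 30 63

Derivation:
Read 1: bits[0:10] width=10 -> value=301 (bin 0100101101); offset now 10 = byte 1 bit 2; 22 bits remain
Read 2: bits[10:17] width=7 -> value=116 (bin 1110100); offset now 17 = byte 2 bit 1; 15 bits remain
Read 3: bits[17:24] width=7 -> value=113 (bin 1110001); offset now 24 = byte 3 bit 0; 8 bits remain
Read 4: bits[24:30] width=6 -> value=63 (bin 111111); offset now 30 = byte 3 bit 6; 2 bits remain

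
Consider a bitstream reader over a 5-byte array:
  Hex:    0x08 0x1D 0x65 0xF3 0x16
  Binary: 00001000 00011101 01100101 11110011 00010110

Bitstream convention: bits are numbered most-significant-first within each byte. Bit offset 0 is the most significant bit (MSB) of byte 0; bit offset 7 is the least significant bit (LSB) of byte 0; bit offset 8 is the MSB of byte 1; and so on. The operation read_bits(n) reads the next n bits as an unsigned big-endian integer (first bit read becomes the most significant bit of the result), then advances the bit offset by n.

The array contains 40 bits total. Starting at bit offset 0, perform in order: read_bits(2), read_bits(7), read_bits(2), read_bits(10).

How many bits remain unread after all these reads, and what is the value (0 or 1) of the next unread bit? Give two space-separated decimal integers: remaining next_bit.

Read 1: bits[0:2] width=2 -> value=0 (bin 00); offset now 2 = byte 0 bit 2; 38 bits remain
Read 2: bits[2:9] width=7 -> value=16 (bin 0010000); offset now 9 = byte 1 bit 1; 31 bits remain
Read 3: bits[9:11] width=2 -> value=0 (bin 00); offset now 11 = byte 1 bit 3; 29 bits remain
Read 4: bits[11:21] width=10 -> value=940 (bin 1110101100); offset now 21 = byte 2 bit 5; 19 bits remain

Answer: 19 1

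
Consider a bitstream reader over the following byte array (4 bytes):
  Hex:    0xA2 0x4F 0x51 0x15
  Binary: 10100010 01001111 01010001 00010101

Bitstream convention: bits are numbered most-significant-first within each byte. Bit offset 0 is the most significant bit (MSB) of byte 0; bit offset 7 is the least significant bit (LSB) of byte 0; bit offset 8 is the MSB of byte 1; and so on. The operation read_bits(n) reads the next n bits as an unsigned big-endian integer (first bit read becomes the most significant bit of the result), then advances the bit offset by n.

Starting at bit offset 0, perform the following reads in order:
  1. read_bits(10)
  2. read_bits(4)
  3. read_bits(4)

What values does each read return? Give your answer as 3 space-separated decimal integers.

Answer: 649 3 13

Derivation:
Read 1: bits[0:10] width=10 -> value=649 (bin 1010001001); offset now 10 = byte 1 bit 2; 22 bits remain
Read 2: bits[10:14] width=4 -> value=3 (bin 0011); offset now 14 = byte 1 bit 6; 18 bits remain
Read 3: bits[14:18] width=4 -> value=13 (bin 1101); offset now 18 = byte 2 bit 2; 14 bits remain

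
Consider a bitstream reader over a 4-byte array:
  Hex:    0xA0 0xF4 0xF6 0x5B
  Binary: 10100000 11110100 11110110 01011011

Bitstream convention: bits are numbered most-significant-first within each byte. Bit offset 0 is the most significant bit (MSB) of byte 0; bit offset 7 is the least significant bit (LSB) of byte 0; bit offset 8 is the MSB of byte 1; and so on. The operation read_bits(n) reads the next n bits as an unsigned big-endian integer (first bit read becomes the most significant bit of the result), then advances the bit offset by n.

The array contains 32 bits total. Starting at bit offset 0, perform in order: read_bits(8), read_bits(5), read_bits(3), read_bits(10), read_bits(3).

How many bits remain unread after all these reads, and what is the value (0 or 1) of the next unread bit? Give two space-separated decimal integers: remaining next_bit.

Answer: 3 0

Derivation:
Read 1: bits[0:8] width=8 -> value=160 (bin 10100000); offset now 8 = byte 1 bit 0; 24 bits remain
Read 2: bits[8:13] width=5 -> value=30 (bin 11110); offset now 13 = byte 1 bit 5; 19 bits remain
Read 3: bits[13:16] width=3 -> value=4 (bin 100); offset now 16 = byte 2 bit 0; 16 bits remain
Read 4: bits[16:26] width=10 -> value=985 (bin 1111011001); offset now 26 = byte 3 bit 2; 6 bits remain
Read 5: bits[26:29] width=3 -> value=3 (bin 011); offset now 29 = byte 3 bit 5; 3 bits remain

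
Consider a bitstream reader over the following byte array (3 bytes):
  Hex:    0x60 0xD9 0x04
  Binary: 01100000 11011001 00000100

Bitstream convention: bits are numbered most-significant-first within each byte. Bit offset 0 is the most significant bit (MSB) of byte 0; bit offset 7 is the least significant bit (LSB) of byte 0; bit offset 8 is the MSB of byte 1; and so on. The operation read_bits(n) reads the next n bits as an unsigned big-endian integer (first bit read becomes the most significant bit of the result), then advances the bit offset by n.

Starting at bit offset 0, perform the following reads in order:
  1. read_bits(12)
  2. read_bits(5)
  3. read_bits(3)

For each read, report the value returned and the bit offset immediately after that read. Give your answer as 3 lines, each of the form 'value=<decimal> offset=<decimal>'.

Answer: value=1549 offset=12
value=18 offset=17
value=0 offset=20

Derivation:
Read 1: bits[0:12] width=12 -> value=1549 (bin 011000001101); offset now 12 = byte 1 bit 4; 12 bits remain
Read 2: bits[12:17] width=5 -> value=18 (bin 10010); offset now 17 = byte 2 bit 1; 7 bits remain
Read 3: bits[17:20] width=3 -> value=0 (bin 000); offset now 20 = byte 2 bit 4; 4 bits remain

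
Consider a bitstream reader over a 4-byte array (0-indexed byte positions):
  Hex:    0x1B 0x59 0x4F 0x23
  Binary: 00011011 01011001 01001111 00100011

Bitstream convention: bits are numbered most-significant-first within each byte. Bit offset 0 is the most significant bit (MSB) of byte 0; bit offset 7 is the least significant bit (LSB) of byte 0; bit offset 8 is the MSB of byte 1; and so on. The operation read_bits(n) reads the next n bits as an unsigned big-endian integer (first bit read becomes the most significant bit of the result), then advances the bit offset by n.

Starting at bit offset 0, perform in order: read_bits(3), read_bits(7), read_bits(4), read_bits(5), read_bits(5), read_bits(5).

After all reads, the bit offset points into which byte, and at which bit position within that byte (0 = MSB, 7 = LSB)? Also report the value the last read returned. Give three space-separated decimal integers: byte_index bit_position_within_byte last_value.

Read 1: bits[0:3] width=3 -> value=0 (bin 000); offset now 3 = byte 0 bit 3; 29 bits remain
Read 2: bits[3:10] width=7 -> value=109 (bin 1101101); offset now 10 = byte 1 bit 2; 22 bits remain
Read 3: bits[10:14] width=4 -> value=6 (bin 0110); offset now 14 = byte 1 bit 6; 18 bits remain
Read 4: bits[14:19] width=5 -> value=10 (bin 01010); offset now 19 = byte 2 bit 3; 13 bits remain
Read 5: bits[19:24] width=5 -> value=15 (bin 01111); offset now 24 = byte 3 bit 0; 8 bits remain
Read 6: bits[24:29] width=5 -> value=4 (bin 00100); offset now 29 = byte 3 bit 5; 3 bits remain

Answer: 3 5 4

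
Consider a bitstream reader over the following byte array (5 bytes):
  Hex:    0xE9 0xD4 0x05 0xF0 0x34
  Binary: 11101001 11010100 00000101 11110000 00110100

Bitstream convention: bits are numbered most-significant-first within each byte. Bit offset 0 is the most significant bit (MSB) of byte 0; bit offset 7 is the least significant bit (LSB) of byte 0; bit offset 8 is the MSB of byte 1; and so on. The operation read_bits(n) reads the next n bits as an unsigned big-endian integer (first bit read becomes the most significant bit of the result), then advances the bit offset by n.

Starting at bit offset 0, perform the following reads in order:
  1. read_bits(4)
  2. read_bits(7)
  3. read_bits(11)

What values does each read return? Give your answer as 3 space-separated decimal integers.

Read 1: bits[0:4] width=4 -> value=14 (bin 1110); offset now 4 = byte 0 bit 4; 36 bits remain
Read 2: bits[4:11] width=7 -> value=78 (bin 1001110); offset now 11 = byte 1 bit 3; 29 bits remain
Read 3: bits[11:22] width=11 -> value=1281 (bin 10100000001); offset now 22 = byte 2 bit 6; 18 bits remain

Answer: 14 78 1281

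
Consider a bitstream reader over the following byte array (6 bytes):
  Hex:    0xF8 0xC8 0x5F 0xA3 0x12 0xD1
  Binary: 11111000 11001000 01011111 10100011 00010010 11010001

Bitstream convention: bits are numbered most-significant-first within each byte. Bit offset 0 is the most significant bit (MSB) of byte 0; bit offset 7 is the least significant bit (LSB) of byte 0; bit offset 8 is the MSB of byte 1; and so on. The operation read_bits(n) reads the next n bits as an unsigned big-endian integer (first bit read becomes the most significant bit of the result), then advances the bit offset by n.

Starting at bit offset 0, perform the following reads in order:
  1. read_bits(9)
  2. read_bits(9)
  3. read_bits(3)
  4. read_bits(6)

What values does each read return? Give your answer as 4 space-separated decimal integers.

Answer: 497 289 3 61

Derivation:
Read 1: bits[0:9] width=9 -> value=497 (bin 111110001); offset now 9 = byte 1 bit 1; 39 bits remain
Read 2: bits[9:18] width=9 -> value=289 (bin 100100001); offset now 18 = byte 2 bit 2; 30 bits remain
Read 3: bits[18:21] width=3 -> value=3 (bin 011); offset now 21 = byte 2 bit 5; 27 bits remain
Read 4: bits[21:27] width=6 -> value=61 (bin 111101); offset now 27 = byte 3 bit 3; 21 bits remain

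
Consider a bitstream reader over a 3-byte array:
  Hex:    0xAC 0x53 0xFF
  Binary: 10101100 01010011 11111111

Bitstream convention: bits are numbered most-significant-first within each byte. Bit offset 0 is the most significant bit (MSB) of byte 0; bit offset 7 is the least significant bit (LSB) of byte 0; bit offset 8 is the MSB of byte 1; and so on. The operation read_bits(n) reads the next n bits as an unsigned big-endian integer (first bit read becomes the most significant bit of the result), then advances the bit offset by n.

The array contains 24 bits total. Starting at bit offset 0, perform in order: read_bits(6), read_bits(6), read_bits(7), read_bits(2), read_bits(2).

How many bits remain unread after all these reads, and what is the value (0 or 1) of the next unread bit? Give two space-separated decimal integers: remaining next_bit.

Read 1: bits[0:6] width=6 -> value=43 (bin 101011); offset now 6 = byte 0 bit 6; 18 bits remain
Read 2: bits[6:12] width=6 -> value=5 (bin 000101); offset now 12 = byte 1 bit 4; 12 bits remain
Read 3: bits[12:19] width=7 -> value=31 (bin 0011111); offset now 19 = byte 2 bit 3; 5 bits remain
Read 4: bits[19:21] width=2 -> value=3 (bin 11); offset now 21 = byte 2 bit 5; 3 bits remain
Read 5: bits[21:23] width=2 -> value=3 (bin 11); offset now 23 = byte 2 bit 7; 1 bits remain

Answer: 1 1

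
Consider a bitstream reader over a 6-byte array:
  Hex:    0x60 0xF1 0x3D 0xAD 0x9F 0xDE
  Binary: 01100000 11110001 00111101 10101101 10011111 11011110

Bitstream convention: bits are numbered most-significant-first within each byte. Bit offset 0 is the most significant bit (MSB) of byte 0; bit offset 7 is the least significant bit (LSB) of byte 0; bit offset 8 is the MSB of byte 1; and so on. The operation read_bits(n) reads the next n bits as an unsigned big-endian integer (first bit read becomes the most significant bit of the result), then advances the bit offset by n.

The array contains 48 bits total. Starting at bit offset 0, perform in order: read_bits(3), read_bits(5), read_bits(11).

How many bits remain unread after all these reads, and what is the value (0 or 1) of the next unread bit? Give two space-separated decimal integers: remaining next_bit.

Read 1: bits[0:3] width=3 -> value=3 (bin 011); offset now 3 = byte 0 bit 3; 45 bits remain
Read 2: bits[3:8] width=5 -> value=0 (bin 00000); offset now 8 = byte 1 bit 0; 40 bits remain
Read 3: bits[8:19] width=11 -> value=1929 (bin 11110001001); offset now 19 = byte 2 bit 3; 29 bits remain

Answer: 29 1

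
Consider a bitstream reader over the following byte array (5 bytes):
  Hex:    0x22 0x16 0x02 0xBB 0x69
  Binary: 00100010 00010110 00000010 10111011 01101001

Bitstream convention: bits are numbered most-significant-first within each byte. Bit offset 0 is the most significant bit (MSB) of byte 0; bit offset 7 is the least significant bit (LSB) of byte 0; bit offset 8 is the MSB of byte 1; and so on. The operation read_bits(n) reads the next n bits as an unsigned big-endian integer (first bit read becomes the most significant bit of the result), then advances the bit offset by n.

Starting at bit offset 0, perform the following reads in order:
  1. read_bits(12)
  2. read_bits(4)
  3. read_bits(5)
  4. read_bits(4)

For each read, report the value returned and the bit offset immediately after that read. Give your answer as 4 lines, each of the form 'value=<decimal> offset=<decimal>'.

Read 1: bits[0:12] width=12 -> value=545 (bin 001000100001); offset now 12 = byte 1 bit 4; 28 bits remain
Read 2: bits[12:16] width=4 -> value=6 (bin 0110); offset now 16 = byte 2 bit 0; 24 bits remain
Read 3: bits[16:21] width=5 -> value=0 (bin 00000); offset now 21 = byte 2 bit 5; 19 bits remain
Read 4: bits[21:25] width=4 -> value=5 (bin 0101); offset now 25 = byte 3 bit 1; 15 bits remain

Answer: value=545 offset=12
value=6 offset=16
value=0 offset=21
value=5 offset=25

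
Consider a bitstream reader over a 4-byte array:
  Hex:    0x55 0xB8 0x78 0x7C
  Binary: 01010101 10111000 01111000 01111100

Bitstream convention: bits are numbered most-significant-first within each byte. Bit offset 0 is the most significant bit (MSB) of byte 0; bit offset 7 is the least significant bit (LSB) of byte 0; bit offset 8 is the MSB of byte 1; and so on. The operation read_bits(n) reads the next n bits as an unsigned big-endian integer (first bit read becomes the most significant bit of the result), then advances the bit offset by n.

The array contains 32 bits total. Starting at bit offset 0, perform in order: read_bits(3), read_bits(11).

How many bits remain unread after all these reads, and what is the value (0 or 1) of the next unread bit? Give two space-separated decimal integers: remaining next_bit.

Answer: 18 0

Derivation:
Read 1: bits[0:3] width=3 -> value=2 (bin 010); offset now 3 = byte 0 bit 3; 29 bits remain
Read 2: bits[3:14] width=11 -> value=1390 (bin 10101101110); offset now 14 = byte 1 bit 6; 18 bits remain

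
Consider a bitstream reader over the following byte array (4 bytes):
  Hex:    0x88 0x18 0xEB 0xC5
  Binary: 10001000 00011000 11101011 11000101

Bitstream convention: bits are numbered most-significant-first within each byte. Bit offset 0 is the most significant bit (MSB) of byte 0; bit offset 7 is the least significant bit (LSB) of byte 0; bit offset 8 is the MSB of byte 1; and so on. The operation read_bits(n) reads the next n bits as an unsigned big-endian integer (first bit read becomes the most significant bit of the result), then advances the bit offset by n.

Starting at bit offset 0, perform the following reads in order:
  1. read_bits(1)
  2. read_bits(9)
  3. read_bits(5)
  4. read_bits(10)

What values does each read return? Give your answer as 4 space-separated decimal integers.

Answer: 1 32 12 471

Derivation:
Read 1: bits[0:1] width=1 -> value=1 (bin 1); offset now 1 = byte 0 bit 1; 31 bits remain
Read 2: bits[1:10] width=9 -> value=32 (bin 000100000); offset now 10 = byte 1 bit 2; 22 bits remain
Read 3: bits[10:15] width=5 -> value=12 (bin 01100); offset now 15 = byte 1 bit 7; 17 bits remain
Read 4: bits[15:25] width=10 -> value=471 (bin 0111010111); offset now 25 = byte 3 bit 1; 7 bits remain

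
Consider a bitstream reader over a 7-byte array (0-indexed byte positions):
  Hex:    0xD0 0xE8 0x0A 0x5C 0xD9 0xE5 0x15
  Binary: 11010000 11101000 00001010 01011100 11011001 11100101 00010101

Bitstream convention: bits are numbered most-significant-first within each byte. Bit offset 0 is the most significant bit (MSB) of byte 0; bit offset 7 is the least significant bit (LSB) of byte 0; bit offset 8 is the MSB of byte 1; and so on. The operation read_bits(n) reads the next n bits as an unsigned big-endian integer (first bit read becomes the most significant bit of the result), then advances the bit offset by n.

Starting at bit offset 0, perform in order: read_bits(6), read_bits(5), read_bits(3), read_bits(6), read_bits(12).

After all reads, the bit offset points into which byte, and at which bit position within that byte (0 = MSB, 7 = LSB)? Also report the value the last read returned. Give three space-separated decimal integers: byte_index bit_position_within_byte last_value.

Answer: 4 0 2652

Derivation:
Read 1: bits[0:6] width=6 -> value=52 (bin 110100); offset now 6 = byte 0 bit 6; 50 bits remain
Read 2: bits[6:11] width=5 -> value=7 (bin 00111); offset now 11 = byte 1 bit 3; 45 bits remain
Read 3: bits[11:14] width=3 -> value=2 (bin 010); offset now 14 = byte 1 bit 6; 42 bits remain
Read 4: bits[14:20] width=6 -> value=0 (bin 000000); offset now 20 = byte 2 bit 4; 36 bits remain
Read 5: bits[20:32] width=12 -> value=2652 (bin 101001011100); offset now 32 = byte 4 bit 0; 24 bits remain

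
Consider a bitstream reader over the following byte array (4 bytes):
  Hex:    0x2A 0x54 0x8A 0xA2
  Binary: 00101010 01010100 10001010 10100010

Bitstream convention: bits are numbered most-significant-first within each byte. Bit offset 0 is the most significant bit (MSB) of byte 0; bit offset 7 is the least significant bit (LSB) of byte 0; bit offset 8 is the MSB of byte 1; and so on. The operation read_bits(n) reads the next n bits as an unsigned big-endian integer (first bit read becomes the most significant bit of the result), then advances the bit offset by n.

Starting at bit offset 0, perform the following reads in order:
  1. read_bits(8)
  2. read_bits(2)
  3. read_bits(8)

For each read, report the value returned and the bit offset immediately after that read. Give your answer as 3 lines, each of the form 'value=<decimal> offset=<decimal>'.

Answer: value=42 offset=8
value=1 offset=10
value=82 offset=18

Derivation:
Read 1: bits[0:8] width=8 -> value=42 (bin 00101010); offset now 8 = byte 1 bit 0; 24 bits remain
Read 2: bits[8:10] width=2 -> value=1 (bin 01); offset now 10 = byte 1 bit 2; 22 bits remain
Read 3: bits[10:18] width=8 -> value=82 (bin 01010010); offset now 18 = byte 2 bit 2; 14 bits remain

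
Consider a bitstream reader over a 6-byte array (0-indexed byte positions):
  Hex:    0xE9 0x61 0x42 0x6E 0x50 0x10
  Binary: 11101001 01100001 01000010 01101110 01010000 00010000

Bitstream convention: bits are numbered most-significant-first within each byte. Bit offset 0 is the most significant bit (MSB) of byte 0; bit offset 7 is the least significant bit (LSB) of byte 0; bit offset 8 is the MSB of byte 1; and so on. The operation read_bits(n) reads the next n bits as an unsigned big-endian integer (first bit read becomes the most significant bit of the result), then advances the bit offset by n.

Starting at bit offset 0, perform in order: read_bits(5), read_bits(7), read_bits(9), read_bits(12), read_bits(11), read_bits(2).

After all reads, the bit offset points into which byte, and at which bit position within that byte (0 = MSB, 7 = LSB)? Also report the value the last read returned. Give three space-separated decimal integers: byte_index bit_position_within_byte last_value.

Read 1: bits[0:5] width=5 -> value=29 (bin 11101); offset now 5 = byte 0 bit 5; 43 bits remain
Read 2: bits[5:12] width=7 -> value=22 (bin 0010110); offset now 12 = byte 1 bit 4; 36 bits remain
Read 3: bits[12:21] width=9 -> value=40 (bin 000101000); offset now 21 = byte 2 bit 5; 27 bits remain
Read 4: bits[21:33] width=12 -> value=1244 (bin 010011011100); offset now 33 = byte 4 bit 1; 15 bits remain
Read 5: bits[33:44] width=11 -> value=1281 (bin 10100000001); offset now 44 = byte 5 bit 4; 4 bits remain
Read 6: bits[44:46] width=2 -> value=0 (bin 00); offset now 46 = byte 5 bit 6; 2 bits remain

Answer: 5 6 0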